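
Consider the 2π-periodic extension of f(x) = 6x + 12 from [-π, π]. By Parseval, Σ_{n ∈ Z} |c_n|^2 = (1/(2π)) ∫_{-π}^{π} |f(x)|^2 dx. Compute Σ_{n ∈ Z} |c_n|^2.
Σ |c_n|^2 = 12π^2 + 144

Expand and integrate term by term over [-π, π]:
  ∫ (6x)^2 dx = 36·(2π^3/3); ∫ 2·6·(12)·x dx = 0 (odd integrand); ∫ 12^2 dx = 144·2π.
So (1/(2π)) ∫_{-π}^{π} (6x + 12)^2 dx = 36π^2/3 + 144 = 12π^2 + 144.
Parseval ⇒ Σ |c_n|^2 = 12π^2 + 144.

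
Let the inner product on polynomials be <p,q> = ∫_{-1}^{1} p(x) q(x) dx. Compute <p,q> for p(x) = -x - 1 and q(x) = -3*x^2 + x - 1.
<p,q> = 10/3

Expand the product: p(x)·q(x) = 3*x^3 + 2*x^2 + 1.
∫_{-1}^{1} of each monomial x^k gives [2/(k+1) if k even, 0 if k odd]. Integrating term-by-term (or equivalently evaluating the antiderivative F(x) = 3*x^4/4 + 2*x^3/3 + x at the endpoints):
  F(1) − F(−1) = 29/12 − (-11/12) = 10/3.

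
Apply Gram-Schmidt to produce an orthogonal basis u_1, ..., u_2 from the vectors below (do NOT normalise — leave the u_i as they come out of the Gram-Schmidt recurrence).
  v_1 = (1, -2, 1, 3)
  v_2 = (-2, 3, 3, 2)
Orthogonal basis:
  u_1 = (1, -2, 1, 3)
  u_2 = (-31/15, 47/15, 44/15, 9/5)

Apply the Gram-Schmidt recurrence
  u_1 = v_1
  u_i = v_i − Σ_{j<i} ((v_i · u_j) / (u_j · u_j)) · u_j.

Step by step this gives:
  u_1 = (1, -2, 1, 3)
  u_2 = (-31/15, 47/15, 44/15, 9/5)

Orthogonality check:
  u_2 · u_1 = 0 (should be 0)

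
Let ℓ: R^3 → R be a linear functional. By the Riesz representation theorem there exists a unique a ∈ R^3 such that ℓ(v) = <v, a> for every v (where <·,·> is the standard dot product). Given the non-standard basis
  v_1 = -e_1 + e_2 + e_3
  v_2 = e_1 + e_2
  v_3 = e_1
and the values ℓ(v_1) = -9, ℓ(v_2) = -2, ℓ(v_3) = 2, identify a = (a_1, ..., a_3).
a = (2, -4, -3)

Write a = (a_1, ..., a_3) in the standard basis. For each basis vector v_i, ℓ(v_i) = <v_i, a> is a linear equation in the a_j's. Collect the n equations into a matrix system V a = ℓ, where row i of V is v_i (expressed in the standard basis). Since V is invertible (lower-triangular with 1s on the diagonal, up to permutation), solve by back-substitution:
  V =
[[-1, 1, 1],
 [1, 1, 0],
 [1, 0, 0]]
  V a = (-9, -2, 2)
Solving gives a = (2, -4, -3).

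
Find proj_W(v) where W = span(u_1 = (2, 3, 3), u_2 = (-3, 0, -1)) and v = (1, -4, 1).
proj_W(v) = (241/139, -318/139, -167/139)

Set up U = [u_1 | ... | u_2] ∈ R^(3×2). The projector onto W = col(U) is P = U (U^T U)^(-1) U^T.
Compute U^T U =
  [22, -9]
  [-9, 10],
and U^T v = (-7, -4).
Solve U^T U · c = U^T v for the coefficients: c = (-106/139, -151/139). The projection is proj_W(v) = U c.
Check: (v - proj_W(v)) · u_1 = 0  (should be 0).
Check: (v - proj_W(v)) · u_2 = 0  (should be 0).
Result: proj_W(v) = (241/139, -318/139, -167/139).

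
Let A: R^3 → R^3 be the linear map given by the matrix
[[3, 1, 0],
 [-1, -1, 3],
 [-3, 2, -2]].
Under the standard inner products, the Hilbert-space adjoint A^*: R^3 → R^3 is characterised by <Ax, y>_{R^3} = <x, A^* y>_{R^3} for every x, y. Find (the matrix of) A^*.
A^* = A^T =
[[3, -1, -3],
 [1, -1, 2],
 [0, 3, -2]]

For real matrices with standard dot products, the defining identity <Ax, y> = <x, A^* y> gives (Ax)^T y = x^T (A^*) y, i.e. x^T A^T y = x^T (A^*) y. Since this holds for all x, y, we must have A^* = A^T. Therefore
A^* =
[[3, -1, -3],
 [1, -1, 2],
 [0, 3, -2]].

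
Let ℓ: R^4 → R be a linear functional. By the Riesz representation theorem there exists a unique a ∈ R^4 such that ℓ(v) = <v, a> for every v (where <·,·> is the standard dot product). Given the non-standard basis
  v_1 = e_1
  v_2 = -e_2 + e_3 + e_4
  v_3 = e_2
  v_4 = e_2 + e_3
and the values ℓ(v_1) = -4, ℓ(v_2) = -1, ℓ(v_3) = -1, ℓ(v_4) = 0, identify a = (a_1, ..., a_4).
a = (-4, -1, 1, -3)

Write a = (a_1, ..., a_4) in the standard basis. For each basis vector v_i, ℓ(v_i) = <v_i, a> is a linear equation in the a_j's. Collect the n equations into a matrix system V a = ℓ, where row i of V is v_i (expressed in the standard basis). Since V is invertible (lower-triangular with 1s on the diagonal, up to permutation), solve by back-substitution:
  V =
[[1, 0, 0, 0],
 [0, -1, 1, 1],
 [0, 1, 0, 0],
 [0, 1, 1, 0]]
  V a = (-4, -1, -1, 0)
Solving gives a = (-4, -1, 1, -3).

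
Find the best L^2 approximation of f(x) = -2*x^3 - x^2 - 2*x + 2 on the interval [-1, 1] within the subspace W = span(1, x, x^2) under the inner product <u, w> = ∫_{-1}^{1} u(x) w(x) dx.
g(x) = -x^2 - 16*x/5 + 2

The best approximation g ∈ W is the orthogonal projection of f onto W. Writing g = a_0 + a_1 x + a_2 x^2, the coefficients solve the normal equations G · a = b where
  G_{ij} = <φ_i, φ_j> and b_i = <f, φ_i>, with φ_0 = 1, φ_1 = x, φ_2 = x^2.
G =
  [2, 0, 2/3]
  [0, 2/3, 0]
  [2/3, 0, 2/5],
b = (10/3, -32/15, 14/15).
Solving gives a_0 = 2, a_1 = -16/5, a_2 = -1, so
  g(x) = -x^2 - 16*x/5 + 2.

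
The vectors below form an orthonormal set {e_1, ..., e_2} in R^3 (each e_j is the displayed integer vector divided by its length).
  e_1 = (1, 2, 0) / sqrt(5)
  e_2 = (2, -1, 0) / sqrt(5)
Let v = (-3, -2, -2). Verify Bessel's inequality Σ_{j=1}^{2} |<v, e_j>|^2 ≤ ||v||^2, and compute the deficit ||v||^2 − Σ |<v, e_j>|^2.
Σ |<v, e_j>|^2 = 13; ||v||^2 = 17; deficit = 4

Write each e_j = u_j / sqrt(<u_j, u_j>) where u_j is the displayed integer vector. Then <v, e_j> = <v, u_j> / sqrt(<u_j, u_j>), so |<v, e_j>|^2 = <v, u_j>^2 / <u_j, u_j>.
Coefficients: <v, e_1> = -7/sqrt(5), <v, e_2> = -4/sqrt(5).
Square and sum: Σ |<v, e_j>|^2 = 13.
Compute ||v||^2 = v·v = 17.
Deficit = 17 − 13 = 4 ≥ 0, confirming Bessel's inequality. (The deficit equals ||v − Σ <v,e_j> e_j||^2, the squared distance from v to span{e_j}.)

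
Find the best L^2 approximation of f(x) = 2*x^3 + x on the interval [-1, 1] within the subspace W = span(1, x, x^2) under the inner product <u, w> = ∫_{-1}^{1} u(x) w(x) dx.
g(x) = 11*x/5

The best approximation g ∈ W is the orthogonal projection of f onto W. Writing g = a_0 + a_1 x + a_2 x^2, the coefficients solve the normal equations G · a = b where
  G_{ij} = <φ_i, φ_j> and b_i = <f, φ_i>, with φ_0 = 1, φ_1 = x, φ_2 = x^2.
G =
  [2, 0, 2/3]
  [0, 2/3, 0]
  [2/3, 0, 2/5],
b = (0, 22/15, 0).
Solving gives a_0 = 0, a_1 = 11/5, a_2 = 0, so
  g(x) = 11*x/5.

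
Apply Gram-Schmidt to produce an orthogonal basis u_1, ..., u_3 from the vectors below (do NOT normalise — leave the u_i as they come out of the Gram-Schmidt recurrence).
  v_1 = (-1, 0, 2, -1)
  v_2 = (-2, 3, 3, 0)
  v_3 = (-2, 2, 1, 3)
Orthogonal basis:
  u_1 = (-1, 0, 2, -1)
  u_2 = (-2/3, 3, 1/3, 4/3)
  u_3 = (-39/34, -37/34, 11/34, 61/34)

Apply the Gram-Schmidt recurrence
  u_1 = v_1
  u_i = v_i − Σ_{j<i} ((v_i · u_j) / (u_j · u_j)) · u_j.

Step by step this gives:
  u_1 = (-1, 0, 2, -1)
  u_2 = (-2/3, 3, 1/3, 4/3)
  u_3 = (-39/34, -37/34, 11/34, 61/34)

Orthogonality check:
  u_2 · u_1 = 0 (should be 0)
  u_3 · u_1 = 0 (should be 0)
  u_3 · u_2 = 0 (should be 0)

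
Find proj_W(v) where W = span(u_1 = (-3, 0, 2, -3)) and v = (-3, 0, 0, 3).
proj_W(v) = (0, 0, 0, 0)

Set up U = [u_1 | ... | u_1] ∈ R^(4×1). The projector onto W = col(U) is P = U (U^T U)^(-1) U^T.
Compute U^T U =
  [22],
and U^T v = (0).
Solve U^T U · c = U^T v for the coefficients: c = (0). The projection is proj_W(v) = U c.
Check: (v - proj_W(v)) · u_1 = 0  (should be 0).
Result: proj_W(v) = (0, 0, 0, 0).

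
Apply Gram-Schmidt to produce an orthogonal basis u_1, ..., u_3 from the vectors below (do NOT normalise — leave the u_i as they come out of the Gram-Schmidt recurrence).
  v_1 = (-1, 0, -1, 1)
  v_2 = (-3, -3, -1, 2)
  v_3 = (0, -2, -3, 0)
Orthogonal basis:
  u_1 = (-1, 0, -1, 1)
  u_2 = (-1, -3, 1, 0)
  u_3 = (14/11, -13/11, -25/11, -1)

Apply the Gram-Schmidt recurrence
  u_1 = v_1
  u_i = v_i − Σ_{j<i} ((v_i · u_j) / (u_j · u_j)) · u_j.

Step by step this gives:
  u_1 = (-1, 0, -1, 1)
  u_2 = (-1, -3, 1, 0)
  u_3 = (14/11, -13/11, -25/11, -1)

Orthogonality check:
  u_2 · u_1 = 0 (should be 0)
  u_3 · u_1 = 0 (should be 0)
  u_3 · u_2 = 0 (should be 0)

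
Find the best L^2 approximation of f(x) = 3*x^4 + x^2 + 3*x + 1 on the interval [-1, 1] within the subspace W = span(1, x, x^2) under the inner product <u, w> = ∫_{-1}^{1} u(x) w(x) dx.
g(x) = 25*x^2/7 + 3*x + 26/35

The best approximation g ∈ W is the orthogonal projection of f onto W. Writing g = a_0 + a_1 x + a_2 x^2, the coefficients solve the normal equations G · a = b where
  G_{ij} = <φ_i, φ_j> and b_i = <f, φ_i>, with φ_0 = 1, φ_1 = x, φ_2 = x^2.
G =
  [2, 0, 2/3]
  [0, 2/3, 0]
  [2/3, 0, 2/5],
b = (58/15, 2, 202/105).
Solving gives a_0 = 26/35, a_1 = 3, a_2 = 25/7, so
  g(x) = 25*x^2/7 + 3*x + 26/35.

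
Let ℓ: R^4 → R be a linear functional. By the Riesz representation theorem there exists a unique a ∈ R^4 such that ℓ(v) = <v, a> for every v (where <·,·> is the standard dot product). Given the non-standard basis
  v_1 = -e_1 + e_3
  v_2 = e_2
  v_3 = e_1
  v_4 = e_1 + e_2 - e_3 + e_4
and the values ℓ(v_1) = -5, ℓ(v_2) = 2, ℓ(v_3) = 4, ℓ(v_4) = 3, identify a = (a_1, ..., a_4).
a = (4, 2, -1, -4)

Write a = (a_1, ..., a_4) in the standard basis. For each basis vector v_i, ℓ(v_i) = <v_i, a> is a linear equation in the a_j's. Collect the n equations into a matrix system V a = ℓ, where row i of V is v_i (expressed in the standard basis). Since V is invertible (lower-triangular with 1s on the diagonal, up to permutation), solve by back-substitution:
  V =
[[-1, 0, 1, 0],
 [0, 1, 0, 0],
 [1, 0, 0, 0],
 [1, 1, -1, 1]]
  V a = (-5, 2, 4, 3)
Solving gives a = (4, 2, -1, -4).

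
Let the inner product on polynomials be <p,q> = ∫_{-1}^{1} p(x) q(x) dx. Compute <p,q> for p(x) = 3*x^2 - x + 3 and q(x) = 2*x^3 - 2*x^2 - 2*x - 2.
<p,q> = -328/15

Expand the product: p(x)·q(x) = 6*x^5 - 8*x^4 + 2*x^3 - 10*x^2 - 4*x - 6.
∫_{-1}^{1} of each monomial x^k gives [2/(k+1) if k even, 0 if k odd]. Integrating term-by-term (or equivalently evaluating the antiderivative F(x) = x^6 - 8*x^5/5 + x^4/2 - 10*x^3/3 - 2*x^2 - 6*x at the endpoints):
  F(1) − F(−1) = -343/30 − (313/30) = -328/15.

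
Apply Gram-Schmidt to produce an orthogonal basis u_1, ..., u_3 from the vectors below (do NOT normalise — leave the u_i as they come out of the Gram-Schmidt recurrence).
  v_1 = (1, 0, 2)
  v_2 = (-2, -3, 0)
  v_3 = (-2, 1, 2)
Orthogonal basis:
  u_1 = (1, 0, 2)
  u_2 = (-8/5, -3, 4/5)
  u_3 = (-132/61, 88/61, 66/61)

Apply the Gram-Schmidt recurrence
  u_1 = v_1
  u_i = v_i − Σ_{j<i} ((v_i · u_j) / (u_j · u_j)) · u_j.

Step by step this gives:
  u_1 = (1, 0, 2)
  u_2 = (-8/5, -3, 4/5)
  u_3 = (-132/61, 88/61, 66/61)

Orthogonality check:
  u_2 · u_1 = 0 (should be 0)
  u_3 · u_1 = 0 (should be 0)
  u_3 · u_2 = 0 (should be 0)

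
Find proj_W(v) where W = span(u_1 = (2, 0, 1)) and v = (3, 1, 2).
proj_W(v) = (16/5, 0, 8/5)

Set up U = [u_1 | ... | u_1] ∈ R^(3×1). The projector onto W = col(U) is P = U (U^T U)^(-1) U^T.
Compute U^T U =
  [5],
and U^T v = (8).
Solve U^T U · c = U^T v for the coefficients: c = (8/5). The projection is proj_W(v) = U c.
Check: (v - proj_W(v)) · u_1 = 0  (should be 0).
Result: proj_W(v) = (16/5, 0, 8/5).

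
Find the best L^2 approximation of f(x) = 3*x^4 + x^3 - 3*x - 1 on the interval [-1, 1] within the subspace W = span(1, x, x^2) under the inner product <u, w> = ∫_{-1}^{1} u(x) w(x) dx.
g(x) = 18*x^2/7 - 12*x/5 - 44/35

The best approximation g ∈ W is the orthogonal projection of f onto W. Writing g = a_0 + a_1 x + a_2 x^2, the coefficients solve the normal equations G · a = b where
  G_{ij} = <φ_i, φ_j> and b_i = <f, φ_i>, with φ_0 = 1, φ_1 = x, φ_2 = x^2.
G =
  [2, 0, 2/3]
  [0, 2/3, 0]
  [2/3, 0, 2/5],
b = (-4/5, -8/5, 4/21).
Solving gives a_0 = -44/35, a_1 = -12/5, a_2 = 18/7, so
  g(x) = 18*x^2/7 - 12*x/5 - 44/35.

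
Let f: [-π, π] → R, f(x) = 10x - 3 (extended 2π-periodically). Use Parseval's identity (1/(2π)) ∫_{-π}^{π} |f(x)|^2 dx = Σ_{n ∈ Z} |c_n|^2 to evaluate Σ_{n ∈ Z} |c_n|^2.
Σ |c_n|^2 = 100π^2/3 + 9

Expand and integrate term by term over [-π, π]:
  ∫ (10x)^2 dx = 100·(2π^3/3); ∫ 2·10·(-3)·x dx = 0 (odd integrand); ∫ (-3)^2 dx = 9·2π.
So (1/(2π)) ∫_{-π}^{π} (10x - 3)^2 dx = 100π^2/3 + 9 = 100π^2/3 + 9.
Parseval ⇒ Σ |c_n|^2 = 100π^2/3 + 9.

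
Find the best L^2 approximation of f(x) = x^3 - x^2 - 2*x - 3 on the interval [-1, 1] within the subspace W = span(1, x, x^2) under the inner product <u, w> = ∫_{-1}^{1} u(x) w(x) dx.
g(x) = -x^2 - 7*x/5 - 3

The best approximation g ∈ W is the orthogonal projection of f onto W. Writing g = a_0 + a_1 x + a_2 x^2, the coefficients solve the normal equations G · a = b where
  G_{ij} = <φ_i, φ_j> and b_i = <f, φ_i>, with φ_0 = 1, φ_1 = x, φ_2 = x^2.
G =
  [2, 0, 2/3]
  [0, 2/3, 0]
  [2/3, 0, 2/5],
b = (-20/3, -14/15, -12/5).
Solving gives a_0 = -3, a_1 = -7/5, a_2 = -1, so
  g(x) = -x^2 - 7*x/5 - 3.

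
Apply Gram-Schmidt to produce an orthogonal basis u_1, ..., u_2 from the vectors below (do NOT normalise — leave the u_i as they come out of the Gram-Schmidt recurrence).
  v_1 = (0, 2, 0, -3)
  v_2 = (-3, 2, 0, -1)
Orthogonal basis:
  u_1 = (0, 2, 0, -3)
  u_2 = (-3, 12/13, 0, 8/13)

Apply the Gram-Schmidt recurrence
  u_1 = v_1
  u_i = v_i − Σ_{j<i} ((v_i · u_j) / (u_j · u_j)) · u_j.

Step by step this gives:
  u_1 = (0, 2, 0, -3)
  u_2 = (-3, 12/13, 0, 8/13)

Orthogonality check:
  u_2 · u_1 = 0 (should be 0)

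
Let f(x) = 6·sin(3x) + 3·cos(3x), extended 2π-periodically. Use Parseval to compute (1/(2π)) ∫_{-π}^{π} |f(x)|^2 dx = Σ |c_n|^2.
Σ |c_n|^2 = 45/2

Expand |f|^2 and use orthogonality of {sin(nx), cos(mx)} on [-π, π]:
  ∫_{-π}^{π} sin(nx)^2 dx = π, ∫ cos(mx)^2 dx = π, and cross terms integrate to 0.
So ∫_{-π}^{π} f(x)^2 dx = 6^2 · π + 3^2 · π = (36 + 9)π.
Divide by 2π: (36 + 9)/2 = 45/2.
By Parseval, this equals Σ |c_n|^2.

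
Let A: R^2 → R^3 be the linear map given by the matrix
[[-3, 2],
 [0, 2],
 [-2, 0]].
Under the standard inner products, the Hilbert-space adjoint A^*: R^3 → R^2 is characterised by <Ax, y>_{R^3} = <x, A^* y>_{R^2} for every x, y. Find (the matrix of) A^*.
A^* = A^T =
[[-3, 0, -2],
 [2, 2, 0]]

For real matrices with standard dot products, the defining identity <Ax, y> = <x, A^* y> gives (Ax)^T y = x^T (A^*) y, i.e. x^T A^T y = x^T (A^*) y. Since this holds for all x, y, we must have A^* = A^T. Therefore
A^* =
[[-3, 0, -2],
 [2, 2, 0]].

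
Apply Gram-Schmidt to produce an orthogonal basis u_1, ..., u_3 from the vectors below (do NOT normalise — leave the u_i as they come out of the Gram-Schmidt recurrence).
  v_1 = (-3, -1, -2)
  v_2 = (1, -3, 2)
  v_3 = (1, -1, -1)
Orthogonal basis:
  u_1 = (-3, -1, -2)
  u_2 = (1/7, -23/7, 10/7)
  u_3 = (44/45, -22/45, -11/9)

Apply the Gram-Schmidt recurrence
  u_1 = v_1
  u_i = v_i − Σ_{j<i} ((v_i · u_j) / (u_j · u_j)) · u_j.

Step by step this gives:
  u_1 = (-3, -1, -2)
  u_2 = (1/7, -23/7, 10/7)
  u_3 = (44/45, -22/45, -11/9)

Orthogonality check:
  u_2 · u_1 = 0 (should be 0)
  u_3 · u_1 = 0 (should be 0)
  u_3 · u_2 = 0 (should be 0)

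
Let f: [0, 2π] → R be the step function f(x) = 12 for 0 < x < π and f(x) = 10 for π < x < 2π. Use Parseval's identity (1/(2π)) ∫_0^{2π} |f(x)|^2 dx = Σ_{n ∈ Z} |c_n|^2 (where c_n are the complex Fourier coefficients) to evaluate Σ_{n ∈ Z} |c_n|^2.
Σ |c_n|^2 = 122

Parseval equates the L^2 energy of f (normalised by 1/(2π)) with the ℓ^2 sum of its Fourier coefficients: (1/(2π)) ∫_0^{2π} |f|^2 = Σ |c_n|^2.
Compute the left side: (1/(2π)) [∫_0^π 12^2 dx + ∫_π^{2π} 10^2 dx] = (1/(2π)) · (144π + 100π) = (144 + 100)/2 = 122.
So Σ_{n ∈ Z} |c_n|^2 = 122.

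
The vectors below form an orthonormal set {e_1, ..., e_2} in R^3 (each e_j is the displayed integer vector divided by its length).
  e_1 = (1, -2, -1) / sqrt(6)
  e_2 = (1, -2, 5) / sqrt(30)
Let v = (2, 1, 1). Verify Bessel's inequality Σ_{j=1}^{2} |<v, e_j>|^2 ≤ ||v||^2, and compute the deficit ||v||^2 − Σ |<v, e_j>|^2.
Σ |<v, e_j>|^2 = 1; ||v||^2 = 6; deficit = 5

Write each e_j = u_j / sqrt(<u_j, u_j>) where u_j is the displayed integer vector. Then <v, e_j> = <v, u_j> / sqrt(<u_j, u_j>), so |<v, e_j>|^2 = <v, u_j>^2 / <u_j, u_j>.
Coefficients: <v, e_1> = -1/sqrt(6), <v, e_2> = 5/sqrt(30).
Square and sum: Σ |<v, e_j>|^2 = 1.
Compute ||v||^2 = v·v = 6.
Deficit = 6 − 1 = 5 ≥ 0, confirming Bessel's inequality. (The deficit equals ||v − Σ <v,e_j> e_j||^2, the squared distance from v to span{e_j}.)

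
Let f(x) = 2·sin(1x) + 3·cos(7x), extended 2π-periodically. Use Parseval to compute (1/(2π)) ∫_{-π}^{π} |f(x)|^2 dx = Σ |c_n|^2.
Σ |c_n|^2 = 13/2

Expand |f|^2 and use orthogonality of {sin(nx), cos(mx)} on [-π, π]:
  ∫_{-π}^{π} sin(nx)^2 dx = π, ∫ cos(mx)^2 dx = π, and cross terms integrate to 0.
So ∫_{-π}^{π} f(x)^2 dx = 2^2 · π + 3^2 · π = (4 + 9)π.
Divide by 2π: (4 + 9)/2 = 13/2.
By Parseval, this equals Σ |c_n|^2.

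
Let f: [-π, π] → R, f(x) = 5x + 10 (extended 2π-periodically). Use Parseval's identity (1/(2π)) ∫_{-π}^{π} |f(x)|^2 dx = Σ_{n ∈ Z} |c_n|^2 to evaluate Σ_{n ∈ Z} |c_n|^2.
Σ |c_n|^2 = 25π^2/3 + 100

Expand and integrate term by term over [-π, π]:
  ∫ (5x)^2 dx = 25·(2π^3/3); ∫ 2·5·(10)·x dx = 0 (odd integrand); ∫ 10^2 dx = 100·2π.
So (1/(2π)) ∫_{-π}^{π} (5x + 10)^2 dx = 25π^2/3 + 100 = 25π^2/3 + 100.
Parseval ⇒ Σ |c_n|^2 = 25π^2/3 + 100.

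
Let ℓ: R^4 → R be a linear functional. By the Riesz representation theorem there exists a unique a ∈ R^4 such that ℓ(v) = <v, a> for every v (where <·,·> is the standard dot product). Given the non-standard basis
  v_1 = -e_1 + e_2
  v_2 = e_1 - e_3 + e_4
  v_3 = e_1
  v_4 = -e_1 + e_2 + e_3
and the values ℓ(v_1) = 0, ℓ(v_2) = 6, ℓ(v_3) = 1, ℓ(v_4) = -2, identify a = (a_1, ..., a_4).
a = (1, 1, -2, 3)

Write a = (a_1, ..., a_4) in the standard basis. For each basis vector v_i, ℓ(v_i) = <v_i, a> is a linear equation in the a_j's. Collect the n equations into a matrix system V a = ℓ, where row i of V is v_i (expressed in the standard basis). Since V is invertible (lower-triangular with 1s on the diagonal, up to permutation), solve by back-substitution:
  V =
[[-1, 1, 0, 0],
 [1, 0, -1, 1],
 [1, 0, 0, 0],
 [-1, 1, 1, 0]]
  V a = (0, 6, 1, -2)
Solving gives a = (1, 1, -2, 3).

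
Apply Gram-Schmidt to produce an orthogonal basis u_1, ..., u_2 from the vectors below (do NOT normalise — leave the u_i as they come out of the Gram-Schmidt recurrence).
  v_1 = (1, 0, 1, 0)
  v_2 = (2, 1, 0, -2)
Orthogonal basis:
  u_1 = (1, 0, 1, 0)
  u_2 = (1, 1, -1, -2)

Apply the Gram-Schmidt recurrence
  u_1 = v_1
  u_i = v_i − Σ_{j<i} ((v_i · u_j) / (u_j · u_j)) · u_j.

Step by step this gives:
  u_1 = (1, 0, 1, 0)
  u_2 = (1, 1, -1, -2)

Orthogonality check:
  u_2 · u_1 = 0 (should be 0)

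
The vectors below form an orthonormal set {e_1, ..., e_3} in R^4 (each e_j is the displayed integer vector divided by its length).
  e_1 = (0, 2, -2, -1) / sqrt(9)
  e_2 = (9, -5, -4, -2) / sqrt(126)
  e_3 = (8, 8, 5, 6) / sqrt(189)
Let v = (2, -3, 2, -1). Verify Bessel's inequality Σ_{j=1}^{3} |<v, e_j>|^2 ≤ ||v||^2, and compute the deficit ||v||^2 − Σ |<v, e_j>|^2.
Σ |<v, e_j>|^2 = 803/54; ||v||^2 = 18; deficit = 169/54

Write each e_j = u_j / sqrt(<u_j, u_j>) where u_j is the displayed integer vector. Then <v, e_j> = <v, u_j> / sqrt(<u_j, u_j>), so |<v, e_j>|^2 = <v, u_j>^2 / <u_j, u_j>.
Coefficients: <v, e_1> = -9/sqrt(9), <v, e_2> = 27/sqrt(126), <v, e_3> = -4/sqrt(189).
Square and sum: Σ |<v, e_j>|^2 = 803/54.
Compute ||v||^2 = v·v = 18.
Deficit = 18 − 803/54 = 169/54 ≥ 0, confirming Bessel's inequality. (The deficit equals ||v − Σ <v,e_j> e_j||^2, the squared distance from v to span{e_j}.)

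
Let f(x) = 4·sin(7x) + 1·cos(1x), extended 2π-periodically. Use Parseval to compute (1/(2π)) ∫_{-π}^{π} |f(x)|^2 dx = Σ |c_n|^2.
Σ |c_n|^2 = 17/2

Expand |f|^2 and use orthogonality of {sin(nx), cos(mx)} on [-π, π]:
  ∫_{-π}^{π} sin(nx)^2 dx = π, ∫ cos(mx)^2 dx = π, and cross terms integrate to 0.
So ∫_{-π}^{π} f(x)^2 dx = 4^2 · π + 1^2 · π = (16 + 1)π.
Divide by 2π: (16 + 1)/2 = 17/2.
By Parseval, this equals Σ |c_n|^2.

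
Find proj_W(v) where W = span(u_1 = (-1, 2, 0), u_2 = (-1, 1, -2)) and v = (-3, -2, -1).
proj_W(v) = (-1/7, -4/7, -12/7)

Set up U = [u_1 | ... | u_2] ∈ R^(3×2). The projector onto W = col(U) is P = U (U^T U)^(-1) U^T.
Compute U^T U =
  [5, 3]
  [3, 6],
and U^T v = (-1, 3).
Solve U^T U · c = U^T v for the coefficients: c = (-5/7, 6/7). The projection is proj_W(v) = U c.
Check: (v - proj_W(v)) · u_1 = 0  (should be 0).
Check: (v - proj_W(v)) · u_2 = 0  (should be 0).
Result: proj_W(v) = (-1/7, -4/7, -12/7).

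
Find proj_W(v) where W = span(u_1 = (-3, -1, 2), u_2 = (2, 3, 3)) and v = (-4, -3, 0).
proj_W(v) = (-1223/299, -66/23, -21/299)

Set up U = [u_1 | ... | u_2] ∈ R^(3×2). The projector onto W = col(U) is P = U (U^T U)^(-1) U^T.
Compute U^T U =
  [14, -3]
  [-3, 22],
and U^T v = (15, -17).
Solve U^T U · c = U^T v for the coefficients: c = (279/299, -193/299). The projection is proj_W(v) = U c.
Check: (v - proj_W(v)) · u_1 = 0  (should be 0).
Check: (v - proj_W(v)) · u_2 = 0  (should be 0).
Result: proj_W(v) = (-1223/299, -66/23, -21/299).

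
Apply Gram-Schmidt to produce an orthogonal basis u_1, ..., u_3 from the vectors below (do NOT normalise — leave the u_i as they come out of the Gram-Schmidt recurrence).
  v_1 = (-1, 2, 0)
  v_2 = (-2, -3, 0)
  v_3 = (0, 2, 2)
Orthogonal basis:
  u_1 = (-1, 2, 0)
  u_2 = (-14/5, -7/5, 0)
  u_3 = (0, 0, 2)

Apply the Gram-Schmidt recurrence
  u_1 = v_1
  u_i = v_i − Σ_{j<i} ((v_i · u_j) / (u_j · u_j)) · u_j.

Step by step this gives:
  u_1 = (-1, 2, 0)
  u_2 = (-14/5, -7/5, 0)
  u_3 = (0, 0, 2)

Orthogonality check:
  u_2 · u_1 = 0 (should be 0)
  u_3 · u_1 = 0 (should be 0)
  u_3 · u_2 = 0 (should be 0)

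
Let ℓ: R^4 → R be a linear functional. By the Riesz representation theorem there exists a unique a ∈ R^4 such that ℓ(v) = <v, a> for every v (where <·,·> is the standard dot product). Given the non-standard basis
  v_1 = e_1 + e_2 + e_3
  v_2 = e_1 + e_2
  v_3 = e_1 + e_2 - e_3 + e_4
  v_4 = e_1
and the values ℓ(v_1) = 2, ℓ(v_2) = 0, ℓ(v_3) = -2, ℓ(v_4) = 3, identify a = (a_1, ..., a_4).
a = (3, -3, 2, 0)

Write a = (a_1, ..., a_4) in the standard basis. For each basis vector v_i, ℓ(v_i) = <v_i, a> is a linear equation in the a_j's. Collect the n equations into a matrix system V a = ℓ, where row i of V is v_i (expressed in the standard basis). Since V is invertible (lower-triangular with 1s on the diagonal, up to permutation), solve by back-substitution:
  V =
[[1, 1, 1, 0],
 [1, 1, 0, 0],
 [1, 1, -1, 1],
 [1, 0, 0, 0]]
  V a = (2, 0, -2, 3)
Solving gives a = (3, -3, 2, 0).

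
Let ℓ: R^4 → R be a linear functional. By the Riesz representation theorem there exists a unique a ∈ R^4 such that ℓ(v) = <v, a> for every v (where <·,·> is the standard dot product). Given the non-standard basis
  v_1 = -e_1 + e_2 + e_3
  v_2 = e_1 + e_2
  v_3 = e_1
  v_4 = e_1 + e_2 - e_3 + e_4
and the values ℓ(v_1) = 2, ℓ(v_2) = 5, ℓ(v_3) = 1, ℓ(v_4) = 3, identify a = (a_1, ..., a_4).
a = (1, 4, -1, -3)

Write a = (a_1, ..., a_4) in the standard basis. For each basis vector v_i, ℓ(v_i) = <v_i, a> is a linear equation in the a_j's. Collect the n equations into a matrix system V a = ℓ, where row i of V is v_i (expressed in the standard basis). Since V is invertible (lower-triangular with 1s on the diagonal, up to permutation), solve by back-substitution:
  V =
[[-1, 1, 1, 0],
 [1, 1, 0, 0],
 [1, 0, 0, 0],
 [1, 1, -1, 1]]
  V a = (2, 5, 1, 3)
Solving gives a = (1, 4, -1, -3).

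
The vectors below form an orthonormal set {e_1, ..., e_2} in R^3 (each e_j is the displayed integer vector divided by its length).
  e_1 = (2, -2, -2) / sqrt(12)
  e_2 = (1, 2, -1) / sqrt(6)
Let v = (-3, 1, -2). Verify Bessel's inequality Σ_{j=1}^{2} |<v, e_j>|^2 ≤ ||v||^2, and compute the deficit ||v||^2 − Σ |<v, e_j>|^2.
Σ |<v, e_j>|^2 = 3/2; ||v||^2 = 14; deficit = 25/2

Write each e_j = u_j / sqrt(<u_j, u_j>) where u_j is the displayed integer vector. Then <v, e_j> = <v, u_j> / sqrt(<u_j, u_j>), so |<v, e_j>|^2 = <v, u_j>^2 / <u_j, u_j>.
Coefficients: <v, e_1> = -4/sqrt(12), <v, e_2> = 1/sqrt(6).
Square and sum: Σ |<v, e_j>|^2 = 3/2.
Compute ||v||^2 = v·v = 14.
Deficit = 14 − 3/2 = 25/2 ≥ 0, confirming Bessel's inequality. (The deficit equals ||v − Σ <v,e_j> e_j||^2, the squared distance from v to span{e_j}.)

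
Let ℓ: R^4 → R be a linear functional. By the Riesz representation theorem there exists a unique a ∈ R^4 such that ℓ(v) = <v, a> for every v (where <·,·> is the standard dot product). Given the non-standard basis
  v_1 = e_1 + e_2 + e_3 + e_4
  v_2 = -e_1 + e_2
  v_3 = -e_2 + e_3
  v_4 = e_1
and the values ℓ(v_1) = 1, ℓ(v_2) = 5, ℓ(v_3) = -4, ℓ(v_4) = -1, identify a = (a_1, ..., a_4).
a = (-1, 4, 0, -2)

Write a = (a_1, ..., a_4) in the standard basis. For each basis vector v_i, ℓ(v_i) = <v_i, a> is a linear equation in the a_j's. Collect the n equations into a matrix system V a = ℓ, where row i of V is v_i (expressed in the standard basis). Since V is invertible (lower-triangular with 1s on the diagonal, up to permutation), solve by back-substitution:
  V =
[[1, 1, 1, 1],
 [-1, 1, 0, 0],
 [0, -1, 1, 0],
 [1, 0, 0, 0]]
  V a = (1, 5, -4, -1)
Solving gives a = (-1, 4, 0, -2).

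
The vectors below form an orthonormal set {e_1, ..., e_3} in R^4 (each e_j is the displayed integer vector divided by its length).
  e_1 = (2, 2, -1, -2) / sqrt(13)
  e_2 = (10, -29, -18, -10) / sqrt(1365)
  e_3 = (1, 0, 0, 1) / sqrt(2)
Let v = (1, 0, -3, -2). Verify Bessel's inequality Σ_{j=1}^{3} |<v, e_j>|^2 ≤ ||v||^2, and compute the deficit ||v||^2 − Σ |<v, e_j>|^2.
Σ |<v, e_j>|^2 = 119/10; ||v||^2 = 14; deficit = 21/10

Write each e_j = u_j / sqrt(<u_j, u_j>) where u_j is the displayed integer vector. Then <v, e_j> = <v, u_j> / sqrt(<u_j, u_j>), so |<v, e_j>|^2 = <v, u_j>^2 / <u_j, u_j>.
Coefficients: <v, e_1> = 9/sqrt(13), <v, e_2> = 84/sqrt(1365), <v, e_3> = -1/sqrt(2).
Square and sum: Σ |<v, e_j>|^2 = 119/10.
Compute ||v||^2 = v·v = 14.
Deficit = 14 − 119/10 = 21/10 ≥ 0, confirming Bessel's inequality. (The deficit equals ||v − Σ <v,e_j> e_j||^2, the squared distance from v to span{e_j}.)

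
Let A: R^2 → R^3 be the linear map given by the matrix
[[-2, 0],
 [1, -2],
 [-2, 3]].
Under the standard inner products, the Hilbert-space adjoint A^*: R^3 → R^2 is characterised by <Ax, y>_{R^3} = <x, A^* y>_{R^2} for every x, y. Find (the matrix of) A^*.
A^* = A^T =
[[-2, 1, -2],
 [0, -2, 3]]

For real matrices with standard dot products, the defining identity <Ax, y> = <x, A^* y> gives (Ax)^T y = x^T (A^*) y, i.e. x^T A^T y = x^T (A^*) y. Since this holds for all x, y, we must have A^* = A^T. Therefore
A^* =
[[-2, 1, -2],
 [0, -2, 3]].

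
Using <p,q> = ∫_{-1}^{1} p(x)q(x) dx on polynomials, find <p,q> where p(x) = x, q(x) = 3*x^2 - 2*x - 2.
<p,q> = -4/3

Expand the product: p(x)·q(x) = 3*x^3 - 2*x^2 - 2*x.
∫_{-1}^{1} of each monomial x^k gives [2/(k+1) if k even, 0 if k odd]. Integrating term-by-term (or equivalently evaluating the antiderivative F(x) = 3*x^4/4 - 2*x^3/3 - x^2 at the endpoints):
  F(1) − F(−1) = -11/12 − (5/12) = -4/3.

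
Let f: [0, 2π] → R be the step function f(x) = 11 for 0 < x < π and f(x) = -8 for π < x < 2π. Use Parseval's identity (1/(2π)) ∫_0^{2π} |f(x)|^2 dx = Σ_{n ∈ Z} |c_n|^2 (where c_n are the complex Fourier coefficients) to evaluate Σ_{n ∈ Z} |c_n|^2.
Σ |c_n|^2 = 185/2

Parseval equates the L^2 energy of f (normalised by 1/(2π)) with the ℓ^2 sum of its Fourier coefficients: (1/(2π)) ∫_0^{2π} |f|^2 = Σ |c_n|^2.
Compute the left side: (1/(2π)) [∫_0^π 11^2 dx + ∫_π^{2π} (-8)^2 dx] = (1/(2π)) · (121π + 64π) = (121 + 64)/2 = 185/2.
So Σ_{n ∈ Z} |c_n|^2 = 185/2.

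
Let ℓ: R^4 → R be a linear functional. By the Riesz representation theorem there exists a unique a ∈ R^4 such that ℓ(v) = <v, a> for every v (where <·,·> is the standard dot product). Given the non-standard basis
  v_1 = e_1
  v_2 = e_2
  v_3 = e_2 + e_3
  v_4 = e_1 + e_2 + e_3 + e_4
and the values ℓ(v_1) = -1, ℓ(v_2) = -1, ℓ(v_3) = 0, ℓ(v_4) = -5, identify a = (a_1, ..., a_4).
a = (-1, -1, 1, -4)

Write a = (a_1, ..., a_4) in the standard basis. For each basis vector v_i, ℓ(v_i) = <v_i, a> is a linear equation in the a_j's. Collect the n equations into a matrix system V a = ℓ, where row i of V is v_i (expressed in the standard basis). Since V is invertible (lower-triangular with 1s on the diagonal, up to permutation), solve by back-substitution:
  V =
[[1, 0, 0, 0],
 [0, 1, 0, 0],
 [0, 1, 1, 0],
 [1, 1, 1, 1]]
  V a = (-1, -1, 0, -5)
Solving gives a = (-1, -1, 1, -4).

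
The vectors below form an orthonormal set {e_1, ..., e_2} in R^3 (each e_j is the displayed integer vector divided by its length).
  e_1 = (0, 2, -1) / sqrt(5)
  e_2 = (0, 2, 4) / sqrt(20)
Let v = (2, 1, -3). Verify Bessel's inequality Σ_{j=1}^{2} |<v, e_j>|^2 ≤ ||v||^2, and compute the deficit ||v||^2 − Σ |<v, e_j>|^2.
Σ |<v, e_j>|^2 = 10; ||v||^2 = 14; deficit = 4

Write each e_j = u_j / sqrt(<u_j, u_j>) where u_j is the displayed integer vector. Then <v, e_j> = <v, u_j> / sqrt(<u_j, u_j>), so |<v, e_j>|^2 = <v, u_j>^2 / <u_j, u_j>.
Coefficients: <v, e_1> = 5/sqrt(5), <v, e_2> = -10/sqrt(20).
Square and sum: Σ |<v, e_j>|^2 = 10.
Compute ||v||^2 = v·v = 14.
Deficit = 14 − 10 = 4 ≥ 0, confirming Bessel's inequality. (The deficit equals ||v − Σ <v,e_j> e_j||^2, the squared distance from v to span{e_j}.)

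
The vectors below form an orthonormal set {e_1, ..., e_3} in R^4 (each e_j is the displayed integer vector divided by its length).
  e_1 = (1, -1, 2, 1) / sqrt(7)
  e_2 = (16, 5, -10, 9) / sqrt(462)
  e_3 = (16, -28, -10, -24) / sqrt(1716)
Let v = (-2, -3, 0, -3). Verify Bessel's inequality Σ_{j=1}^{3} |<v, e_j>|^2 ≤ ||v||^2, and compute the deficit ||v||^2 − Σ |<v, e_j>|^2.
Σ |<v, e_j>|^2 = 278/13; ||v||^2 = 22; deficit = 8/13

Write each e_j = u_j / sqrt(<u_j, u_j>) where u_j is the displayed integer vector. Then <v, e_j> = <v, u_j> / sqrt(<u_j, u_j>), so |<v, e_j>|^2 = <v, u_j>^2 / <u_j, u_j>.
Coefficients: <v, e_1> = -2/sqrt(7), <v, e_2> = -74/sqrt(462), <v, e_3> = 124/sqrt(1716).
Square and sum: Σ |<v, e_j>|^2 = 278/13.
Compute ||v||^2 = v·v = 22.
Deficit = 22 − 278/13 = 8/13 ≥ 0, confirming Bessel's inequality. (The deficit equals ||v − Σ <v,e_j> e_j||^2, the squared distance from v to span{e_j}.)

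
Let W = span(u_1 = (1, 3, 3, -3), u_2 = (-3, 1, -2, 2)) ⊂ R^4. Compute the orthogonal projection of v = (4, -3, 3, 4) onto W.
proj_W(v) = (3, -34/9, 1/18, -1/18)

Set up U = [u_1 | ... | u_2] ∈ R^(4×2). The projector onto W = col(U) is P = U (U^T U)^(-1) U^T.
Compute U^T U =
  [28, -12]
  [-12, 18],
and U^T v = (-8, -13).
Solve U^T U · c = U^T v for the coefficients: c = (-5/6, -23/18). The projection is proj_W(v) = U c.
Check: (v - proj_W(v)) · u_1 = 0  (should be 0).
Check: (v - proj_W(v)) · u_2 = 0  (should be 0).
Result: proj_W(v) = (3, -34/9, 1/18, -1/18).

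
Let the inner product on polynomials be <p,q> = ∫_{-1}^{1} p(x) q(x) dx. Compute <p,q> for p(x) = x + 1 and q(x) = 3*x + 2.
<p,q> = 6

Expand the product: p(x)·q(x) = 3*x^2 + 5*x + 2.
∫_{-1}^{1} of each monomial x^k gives [2/(k+1) if k even, 0 if k odd]. Integrating term-by-term (or equivalently evaluating the antiderivative F(x) = x^3 + 5*x^2/2 + 2*x at the endpoints):
  F(1) − F(−1) = 11/2 − (-1/2) = 6.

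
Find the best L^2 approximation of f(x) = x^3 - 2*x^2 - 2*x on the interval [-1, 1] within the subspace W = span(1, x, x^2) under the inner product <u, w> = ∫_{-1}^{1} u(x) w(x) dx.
g(x) = -2*x^2 - 7*x/5

The best approximation g ∈ W is the orthogonal projection of f onto W. Writing g = a_0 + a_1 x + a_2 x^2, the coefficients solve the normal equations G · a = b where
  G_{ij} = <φ_i, φ_j> and b_i = <f, φ_i>, with φ_0 = 1, φ_1 = x, φ_2 = x^2.
G =
  [2, 0, 2/3]
  [0, 2/3, 0]
  [2/3, 0, 2/5],
b = (-4/3, -14/15, -4/5).
Solving gives a_0 = 0, a_1 = -7/5, a_2 = -2, so
  g(x) = -2*x^2 - 7*x/5.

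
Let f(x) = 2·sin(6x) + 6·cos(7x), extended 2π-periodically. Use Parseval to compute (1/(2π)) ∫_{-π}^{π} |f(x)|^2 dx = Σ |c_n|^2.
Σ |c_n|^2 = 20

Expand |f|^2 and use orthogonality of {sin(nx), cos(mx)} on [-π, π]:
  ∫_{-π}^{π} sin(nx)^2 dx = π, ∫ cos(mx)^2 dx = π, and cross terms integrate to 0.
So ∫_{-π}^{π} f(x)^2 dx = 2^2 · π + 6^2 · π = (4 + 36)π.
Divide by 2π: (4 + 36)/2 = 20.
By Parseval, this equals Σ |c_n|^2.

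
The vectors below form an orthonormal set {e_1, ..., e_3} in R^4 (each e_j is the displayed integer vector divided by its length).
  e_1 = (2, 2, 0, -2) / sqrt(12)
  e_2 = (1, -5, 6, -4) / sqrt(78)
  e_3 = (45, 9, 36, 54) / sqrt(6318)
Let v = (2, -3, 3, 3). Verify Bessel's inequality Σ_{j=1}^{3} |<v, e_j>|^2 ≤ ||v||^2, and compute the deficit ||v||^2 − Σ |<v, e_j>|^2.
Σ |<v, e_j>|^2 = 89/3; ||v||^2 = 31; deficit = 4/3

Write each e_j = u_j / sqrt(<u_j, u_j>) where u_j is the displayed integer vector. Then <v, e_j> = <v, u_j> / sqrt(<u_j, u_j>), so |<v, e_j>|^2 = <v, u_j>^2 / <u_j, u_j>.
Coefficients: <v, e_1> = -8/sqrt(12), <v, e_2> = 23/sqrt(78), <v, e_3> = 333/sqrt(6318).
Square and sum: Σ |<v, e_j>|^2 = 89/3.
Compute ||v||^2 = v·v = 31.
Deficit = 31 − 89/3 = 4/3 ≥ 0, confirming Bessel's inequality. (The deficit equals ||v − Σ <v,e_j> e_j||^2, the squared distance from v to span{e_j}.)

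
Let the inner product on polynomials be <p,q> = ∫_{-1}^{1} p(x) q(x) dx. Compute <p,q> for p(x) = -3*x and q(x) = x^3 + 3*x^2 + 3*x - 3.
<p,q> = -36/5

Expand the product: p(x)·q(x) = -3*x^4 - 9*x^3 - 9*x^2 + 9*x.
∫_{-1}^{1} of each monomial x^k gives [2/(k+1) if k even, 0 if k odd]. Integrating term-by-term (or equivalently evaluating the antiderivative F(x) = -3*x^5/5 - 9*x^4/4 - 3*x^3 + 9*x^2/2 at the endpoints):
  F(1) − F(−1) = -27/20 − (117/20) = -36/5.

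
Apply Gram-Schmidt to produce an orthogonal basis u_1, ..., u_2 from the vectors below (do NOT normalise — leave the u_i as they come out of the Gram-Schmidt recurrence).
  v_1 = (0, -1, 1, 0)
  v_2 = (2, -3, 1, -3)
Orthogonal basis:
  u_1 = (0, -1, 1, 0)
  u_2 = (2, -1, -1, -3)

Apply the Gram-Schmidt recurrence
  u_1 = v_1
  u_i = v_i − Σ_{j<i} ((v_i · u_j) / (u_j · u_j)) · u_j.

Step by step this gives:
  u_1 = (0, -1, 1, 0)
  u_2 = (2, -1, -1, -3)

Orthogonality check:
  u_2 · u_1 = 0 (should be 0)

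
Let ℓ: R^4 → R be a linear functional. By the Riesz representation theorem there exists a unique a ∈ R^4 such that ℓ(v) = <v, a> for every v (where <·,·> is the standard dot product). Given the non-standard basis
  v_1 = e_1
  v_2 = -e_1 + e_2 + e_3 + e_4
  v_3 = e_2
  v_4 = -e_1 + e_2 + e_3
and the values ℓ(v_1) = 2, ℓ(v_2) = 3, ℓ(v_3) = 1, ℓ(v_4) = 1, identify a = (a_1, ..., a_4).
a = (2, 1, 2, 2)

Write a = (a_1, ..., a_4) in the standard basis. For each basis vector v_i, ℓ(v_i) = <v_i, a> is a linear equation in the a_j's. Collect the n equations into a matrix system V a = ℓ, where row i of V is v_i (expressed in the standard basis). Since V is invertible (lower-triangular with 1s on the diagonal, up to permutation), solve by back-substitution:
  V =
[[1, 0, 0, 0],
 [-1, 1, 1, 1],
 [0, 1, 0, 0],
 [-1, 1, 1, 0]]
  V a = (2, 3, 1, 1)
Solving gives a = (2, 1, 2, 2).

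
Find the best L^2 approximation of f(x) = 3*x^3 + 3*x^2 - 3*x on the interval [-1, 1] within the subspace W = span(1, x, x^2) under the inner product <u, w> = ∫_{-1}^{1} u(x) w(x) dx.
g(x) = 3*x^2 - 6*x/5

The best approximation g ∈ W is the orthogonal projection of f onto W. Writing g = a_0 + a_1 x + a_2 x^2, the coefficients solve the normal equations G · a = b where
  G_{ij} = <φ_i, φ_j> and b_i = <f, φ_i>, with φ_0 = 1, φ_1 = x, φ_2 = x^2.
G =
  [2, 0, 2/3]
  [0, 2/3, 0]
  [2/3, 0, 2/5],
b = (2, -4/5, 6/5).
Solving gives a_0 = 0, a_1 = -6/5, a_2 = 3, so
  g(x) = 3*x^2 - 6*x/5.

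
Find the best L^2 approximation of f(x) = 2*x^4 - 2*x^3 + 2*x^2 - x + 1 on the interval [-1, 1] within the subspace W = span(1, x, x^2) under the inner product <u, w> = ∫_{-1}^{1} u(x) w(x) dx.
g(x) = 26*x^2/7 - 11*x/5 + 29/35

The best approximation g ∈ W is the orthogonal projection of f onto W. Writing g = a_0 + a_1 x + a_2 x^2, the coefficients solve the normal equations G · a = b where
  G_{ij} = <φ_i, φ_j> and b_i = <f, φ_i>, with φ_0 = 1, φ_1 = x, φ_2 = x^2.
G =
  [2, 0, 2/3]
  [0, 2/3, 0]
  [2/3, 0, 2/5],
b = (62/15, -22/15, 214/105).
Solving gives a_0 = 29/35, a_1 = -11/5, a_2 = 26/7, so
  g(x) = 26*x^2/7 - 11*x/5 + 29/35.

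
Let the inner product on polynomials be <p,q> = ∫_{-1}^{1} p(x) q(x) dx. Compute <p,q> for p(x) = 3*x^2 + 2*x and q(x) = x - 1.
<p,q> = -2/3

Expand the product: p(x)·q(x) = 3*x^3 - x^2 - 2*x.
∫_{-1}^{1} of each monomial x^k gives [2/(k+1) if k even, 0 if k odd]. Integrating term-by-term (or equivalently evaluating the antiderivative F(x) = 3*x^4/4 - x^3/3 - x^2 at the endpoints):
  F(1) − F(−1) = -7/12 − (1/12) = -2/3.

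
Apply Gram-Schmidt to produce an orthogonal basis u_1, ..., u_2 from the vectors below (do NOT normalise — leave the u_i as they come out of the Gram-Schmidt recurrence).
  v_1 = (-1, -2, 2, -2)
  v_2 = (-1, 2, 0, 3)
Orthogonal basis:
  u_1 = (-1, -2, 2, -2)
  u_2 = (-22/13, 8/13, 18/13, 21/13)

Apply the Gram-Schmidt recurrence
  u_1 = v_1
  u_i = v_i − Σ_{j<i} ((v_i · u_j) / (u_j · u_j)) · u_j.

Step by step this gives:
  u_1 = (-1, -2, 2, -2)
  u_2 = (-22/13, 8/13, 18/13, 21/13)

Orthogonality check:
  u_2 · u_1 = 0 (should be 0)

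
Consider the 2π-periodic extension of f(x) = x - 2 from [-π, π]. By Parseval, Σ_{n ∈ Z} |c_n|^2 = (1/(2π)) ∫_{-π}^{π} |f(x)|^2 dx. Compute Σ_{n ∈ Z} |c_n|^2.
Σ |c_n|^2 = π^2/3 + 4

Expand and integrate term by term over [-π, π]:
  ∫ (x)^2 dx = 1·(2π^3/3); ∫ 2·1·(-2)·x dx = 0 (odd integrand); ∫ (-2)^2 dx = 4·2π.
So (1/(2π)) ∫_{-π}^{π} (x - 2)^2 dx = 1π^2/3 + 4 = π^2/3 + 4.
Parseval ⇒ Σ |c_n|^2 = π^2/3 + 4.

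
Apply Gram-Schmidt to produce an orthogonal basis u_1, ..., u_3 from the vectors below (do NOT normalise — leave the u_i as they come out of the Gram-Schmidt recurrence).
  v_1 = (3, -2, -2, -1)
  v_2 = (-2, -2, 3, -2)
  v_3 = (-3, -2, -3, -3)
Orthogonal basis:
  u_1 = (3, -2, -2, -1)
  u_2 = (-1, -8/3, 7/3, -7/3)
  u_3 = (-184/57, -22/57, -68/19, -100/57)

Apply the Gram-Schmidt recurrence
  u_1 = v_1
  u_i = v_i − Σ_{j<i} ((v_i · u_j) / (u_j · u_j)) · u_j.

Step by step this gives:
  u_1 = (3, -2, -2, -1)
  u_2 = (-1, -8/3, 7/3, -7/3)
  u_3 = (-184/57, -22/57, -68/19, -100/57)

Orthogonality check:
  u_2 · u_1 = 0 (should be 0)
  u_3 · u_1 = 0 (should be 0)
  u_3 · u_2 = 0 (should be 0)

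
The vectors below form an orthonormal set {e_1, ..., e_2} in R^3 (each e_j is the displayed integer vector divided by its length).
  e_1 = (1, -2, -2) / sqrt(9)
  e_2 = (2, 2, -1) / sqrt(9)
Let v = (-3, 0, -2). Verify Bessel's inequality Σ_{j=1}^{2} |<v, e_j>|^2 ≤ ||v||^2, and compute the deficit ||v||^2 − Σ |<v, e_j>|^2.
Σ |<v, e_j>|^2 = 17/9; ||v||^2 = 13; deficit = 100/9

Write each e_j = u_j / sqrt(<u_j, u_j>) where u_j is the displayed integer vector. Then <v, e_j> = <v, u_j> / sqrt(<u_j, u_j>), so |<v, e_j>|^2 = <v, u_j>^2 / <u_j, u_j>.
Coefficients: <v, e_1> = 1/sqrt(9), <v, e_2> = -4/sqrt(9).
Square and sum: Σ |<v, e_j>|^2 = 17/9.
Compute ||v||^2 = v·v = 13.
Deficit = 13 − 17/9 = 100/9 ≥ 0, confirming Bessel's inequality. (The deficit equals ||v − Σ <v,e_j> e_j||^2, the squared distance from v to span{e_j}.)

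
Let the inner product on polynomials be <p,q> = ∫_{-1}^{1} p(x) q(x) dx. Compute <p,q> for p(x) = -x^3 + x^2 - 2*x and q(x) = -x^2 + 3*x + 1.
<p,q> = -74/15

Expand the product: p(x)·q(x) = x^5 - 4*x^4 + 4*x^3 - 5*x^2 - 2*x.
∫_{-1}^{1} of each monomial x^k gives [2/(k+1) if k even, 0 if k odd]. Integrating term-by-term (or equivalently evaluating the antiderivative F(x) = x^6/6 - 4*x^5/5 + x^4 - 5*x^3/3 - x^2 at the endpoints):
  F(1) − F(−1) = -23/10 − (79/30) = -74/15.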